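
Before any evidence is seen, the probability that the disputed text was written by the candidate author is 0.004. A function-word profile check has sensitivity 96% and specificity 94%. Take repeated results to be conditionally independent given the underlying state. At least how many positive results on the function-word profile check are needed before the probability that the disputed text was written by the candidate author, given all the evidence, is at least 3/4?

3

Prior odds = 0.004/0.996 = 1/249.
False-positive rate = 1 − 0.94 = 0.06; likelihood ratio of a positive = 0.96/0.06 = 16.
Target odds: 0.75 ÷ 0.25 = 3.
Need (1/249) × 16ⁿ ≥ 3, i.e. 16ⁿ ≥ 747.
16² = 256 falls short of 747 but 16³ = 4096 reaches it, so n = 3.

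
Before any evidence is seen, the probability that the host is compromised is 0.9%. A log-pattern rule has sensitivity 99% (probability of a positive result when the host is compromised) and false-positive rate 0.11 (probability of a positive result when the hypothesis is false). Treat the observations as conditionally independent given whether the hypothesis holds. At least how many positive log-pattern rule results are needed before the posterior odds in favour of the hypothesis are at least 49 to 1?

Prior odds: 0.009 ÷ 0.991 = 9/991.
Likelihood ratio of a positive result = 0.99/0.11 = 9.
Target odds = 49.
Require 9ⁿ ≥ 49 ÷ (9/991) = 48559/9.
9³ = 729 falls short of 48559/9 but 9⁴ = 6561 reaches it, so n = 4.

4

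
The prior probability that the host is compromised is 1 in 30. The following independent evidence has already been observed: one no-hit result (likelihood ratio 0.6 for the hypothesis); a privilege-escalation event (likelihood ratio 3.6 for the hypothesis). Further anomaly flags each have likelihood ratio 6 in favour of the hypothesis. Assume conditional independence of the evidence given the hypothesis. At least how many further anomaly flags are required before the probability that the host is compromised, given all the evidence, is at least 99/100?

Prior odds = (1/30)/(29/30) = 1/29.
Combined Bayes factor of the evidence already in hand = 0.6 × 3.6 = 2.16.
Odds after that evidence = (1/29) × 2.16 = 54/725.
Target odds = 0.99/0.01 = 99.
Need 6ⁿ ≥ 99 ÷ (54/725) = 7975/6.
6⁴ = 1296 falls short of 7975/6 but 6⁵ = 7776 reaches it, so n = 5.

5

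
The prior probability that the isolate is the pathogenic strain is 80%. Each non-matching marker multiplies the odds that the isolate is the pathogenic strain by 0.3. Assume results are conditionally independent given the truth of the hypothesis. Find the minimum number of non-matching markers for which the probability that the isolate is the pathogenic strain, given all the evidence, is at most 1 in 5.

3

Prior odds: 0.8 ÷ 0.2 = 4.
Likelihood ratio per non-matching marker = 0.3.
Target posterior odds = 0.2/0.8 = 0.25.
Need 4 × 0.3ⁿ ≤ 0.25, i.e. 0.3ⁿ ≤ 0.0625.
0.3² = 0.09 is still above 0.0625 but 0.3³ = 0.027 is at or below it, so n = 3.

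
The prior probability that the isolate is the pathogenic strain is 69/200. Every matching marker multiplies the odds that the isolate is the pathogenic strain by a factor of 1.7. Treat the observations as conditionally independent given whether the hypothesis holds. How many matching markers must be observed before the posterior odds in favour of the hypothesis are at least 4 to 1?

4

Prior odds = 0.345/0.655 = 69/131.
Likelihood ratio per matching marker = 1.7.
Target odds = 4.
Need (69/131) × 1.7ⁿ ≥ 4, i.e. 1.7ⁿ ≥ 524/69.
1.7³ = 4.913 falls short of 524/69 but 1.7⁴ = 8.3521 reaches it, so n = 4.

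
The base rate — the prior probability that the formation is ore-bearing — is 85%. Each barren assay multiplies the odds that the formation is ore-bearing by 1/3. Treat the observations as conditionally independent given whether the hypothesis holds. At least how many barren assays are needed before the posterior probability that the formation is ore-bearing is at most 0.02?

Prior odds = 0.85/0.15 = 17/3.
Likelihood ratio per barren assay = 1/3.
Target odds: 0.02 ÷ 0.98 = 1/49.
Need (17/3) × (1/3)ⁿ ≤ 1/49, i.e. (1/3)ⁿ ≤ 3/833.
(1/3)⁵ = 1/243 is still above 3/833 but (1/3)⁶ = 1/729 is at or below it, so n = 6.

6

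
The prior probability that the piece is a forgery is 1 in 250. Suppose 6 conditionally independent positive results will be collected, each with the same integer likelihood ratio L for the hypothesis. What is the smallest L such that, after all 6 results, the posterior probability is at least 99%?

6

Prior odds = 0.004/0.996 = 1/249.
Target odds = 0.99/0.01 = 99.
Need L⁶ ≥ 99 ÷ (1/249) = 24651.
5⁶ = 15625 < 24651 ≤ 46656 = 6⁶, so L = 6.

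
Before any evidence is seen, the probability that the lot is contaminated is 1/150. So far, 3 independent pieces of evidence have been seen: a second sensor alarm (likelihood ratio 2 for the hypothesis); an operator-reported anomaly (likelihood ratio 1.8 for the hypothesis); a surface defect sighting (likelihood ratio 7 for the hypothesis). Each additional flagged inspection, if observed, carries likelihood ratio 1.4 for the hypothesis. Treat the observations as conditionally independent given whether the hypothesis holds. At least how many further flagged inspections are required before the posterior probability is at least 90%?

12

Prior odds = (1/150)/(149/150) = 1/149.
Combined Bayes factor of the evidence already in hand = 2 × 1.8 × 7 = 25.2.
Odds after that evidence = (1/149) × 25.2 = 126/745.
Target odds = 0.9/0.1 = 9.
Need 1.4ⁿ ≥ 9 ÷ (126/745) = 745/14.
1.4¹¹ ≈40.4957 falls short of 745/14 but 1.4¹² ≈56.6939 reaches it, so n = 12.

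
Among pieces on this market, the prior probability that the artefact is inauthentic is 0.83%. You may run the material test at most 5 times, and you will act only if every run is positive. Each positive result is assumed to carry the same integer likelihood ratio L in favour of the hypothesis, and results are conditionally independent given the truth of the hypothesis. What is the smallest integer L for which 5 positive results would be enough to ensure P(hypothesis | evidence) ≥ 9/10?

5

Prior odds = 0.0083/0.9917 = 83/9917.
Target odds = 0.9/0.1 = 9.
Need L⁵ ≥ 9 ÷ (83/9917) = 89253/83.
4⁵ = 1024 < 89253/83 ≤ 3125 = 5⁵, so L = 5.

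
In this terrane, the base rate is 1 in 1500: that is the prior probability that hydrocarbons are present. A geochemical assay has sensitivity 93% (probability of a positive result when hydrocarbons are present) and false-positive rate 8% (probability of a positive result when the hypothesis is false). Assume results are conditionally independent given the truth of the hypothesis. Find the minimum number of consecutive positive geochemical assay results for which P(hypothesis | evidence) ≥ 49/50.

Prior odds = (1/1500)/(1499/1500) = 1/1499.
Likelihood ratio of a positive result = 0.93/0.08 = 11.625.
Target posterior odds = 0.98/0.02 = 49.
Need (1/1499) × 11.625ⁿ ≥ 49, i.e. 11.625ⁿ ≥ 73451.
11.625⁴ = 74805201/4096 falls short of 73451 but 11.625⁵ ≈212307 reaches it, so n = 5.

5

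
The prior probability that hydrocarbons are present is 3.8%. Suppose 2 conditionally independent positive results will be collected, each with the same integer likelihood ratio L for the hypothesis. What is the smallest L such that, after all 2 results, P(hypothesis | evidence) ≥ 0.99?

Prior odds = 0.038/0.962 = 19/481.
Target odds = 0.99/0.01 = 99.
Need L² ≥ 99 ÷ (19/481) = 47619/19.
50² = 2500 < 47619/19 ≤ 2601 = 51², so L = 51.

51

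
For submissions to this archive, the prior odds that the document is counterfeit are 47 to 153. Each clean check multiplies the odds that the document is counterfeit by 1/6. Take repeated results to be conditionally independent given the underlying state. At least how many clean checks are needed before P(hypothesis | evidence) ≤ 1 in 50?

2

Prior odds = 47/153.
Likelihood ratio per clean check = 1/6.
Target odds: 0.02 ÷ 0.98 = 1/49.
Require (1/6)ⁿ ≤ 1/49 ÷ (47/153) = 153/2303.
(1/6)¹ = 1/6 is still above 153/2303 but (1/6)² = 1/36 is at or below it, so n = 2.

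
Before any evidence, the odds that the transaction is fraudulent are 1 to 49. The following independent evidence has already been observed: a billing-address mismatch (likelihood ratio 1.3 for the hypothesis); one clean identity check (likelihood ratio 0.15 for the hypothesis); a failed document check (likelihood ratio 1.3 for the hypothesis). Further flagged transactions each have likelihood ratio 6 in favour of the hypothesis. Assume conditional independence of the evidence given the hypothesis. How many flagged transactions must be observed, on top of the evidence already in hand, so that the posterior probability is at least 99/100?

6

Prior odds = 1/49.
Combined Bayes factor of the evidence already in hand = 1.3 × 0.15 × 1.3 = 0.2535.
Odds after that evidence = (1/49) × 0.2535 = 507/98000.
Target odds = 0.99/0.01 = 99.
Need 6ⁿ ≥ 99 ÷ (507/98000) = 3234000/169.
6⁵ = 7776 falls short of 3234000/169 but 6⁶ = 46656 reaches it, so n = 6.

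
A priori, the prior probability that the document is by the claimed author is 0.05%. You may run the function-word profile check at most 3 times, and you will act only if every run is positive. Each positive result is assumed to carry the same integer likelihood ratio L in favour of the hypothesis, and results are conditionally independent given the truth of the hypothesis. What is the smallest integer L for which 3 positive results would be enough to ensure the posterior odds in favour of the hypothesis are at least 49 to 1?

Prior odds = 0.0005/0.9995 = 1/1999.
Target odds = 49.
Need L³ ≥ 49 ÷ (1/1999) = 97951.
46³ = 97336 < 97951 ≤ 103823 = 47³, so L = 47.

47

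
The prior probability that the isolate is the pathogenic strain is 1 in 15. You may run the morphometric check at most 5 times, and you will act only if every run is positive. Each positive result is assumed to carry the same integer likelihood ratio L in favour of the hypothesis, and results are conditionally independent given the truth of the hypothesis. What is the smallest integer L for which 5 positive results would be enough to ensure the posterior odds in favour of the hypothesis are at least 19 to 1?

Prior odds = (1/15)/(14/15) = 1/14.
Target odds = 19.
Need L⁵ ≥ 19 ÷ (1/14) = 266.
3⁵ = 243 < 266 ≤ 1024 = 4⁵, so L = 4.

4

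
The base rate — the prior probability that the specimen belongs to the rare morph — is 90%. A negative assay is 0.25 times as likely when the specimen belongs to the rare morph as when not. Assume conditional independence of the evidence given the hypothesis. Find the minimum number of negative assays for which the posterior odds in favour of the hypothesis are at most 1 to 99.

5

Prior odds: 0.9 ÷ 0.1 = 9.
Likelihood ratio per negative assay = 0.25.
Target odds = 1/99.
Need 9 × 0.25ⁿ ≤ 1/99, i.e. 0.25ⁿ ≤ 1/891.
0.25⁴ = 0.00390625 is still above 1/891 but 0.25⁵ = 1/1024 is at or below it, so n = 5.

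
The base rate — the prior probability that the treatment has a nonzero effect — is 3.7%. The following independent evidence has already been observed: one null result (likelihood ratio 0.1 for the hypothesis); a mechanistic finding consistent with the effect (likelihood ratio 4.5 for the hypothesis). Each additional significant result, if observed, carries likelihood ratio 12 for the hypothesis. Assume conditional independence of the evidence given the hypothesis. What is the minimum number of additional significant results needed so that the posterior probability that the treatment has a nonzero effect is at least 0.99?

Prior odds = 0.037/0.963 = 37/963.
Combined Bayes factor of the evidence already in hand = 0.1 × 4.5 = 0.45.
Odds after that evidence = (37/963) × 0.45 = 37/2140.
Target odds = 0.99/0.01 = 99.
Need 12ⁿ ≥ 99 ÷ (37/2140) = 211860/37.
12³ = 1728 falls short of 211860/37 but 12⁴ = 20736 reaches it, so n = 4.

4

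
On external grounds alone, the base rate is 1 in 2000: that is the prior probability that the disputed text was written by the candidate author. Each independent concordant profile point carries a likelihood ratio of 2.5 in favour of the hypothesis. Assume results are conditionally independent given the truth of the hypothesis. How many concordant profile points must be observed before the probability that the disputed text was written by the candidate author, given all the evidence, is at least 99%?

14

Prior odds = 0.0005/0.9995 = 1/1999.
Likelihood ratio per concordant profile point = 2.5.
Target posterior odds = 0.99/0.01 = 99.
Require 2.5ⁿ ≥ 99 ÷ (1/1999) = 197901.
2.5¹³ ≈149012 falls short of 197901 but 2.5¹⁴ ≈372529 reaches it, so n = 14.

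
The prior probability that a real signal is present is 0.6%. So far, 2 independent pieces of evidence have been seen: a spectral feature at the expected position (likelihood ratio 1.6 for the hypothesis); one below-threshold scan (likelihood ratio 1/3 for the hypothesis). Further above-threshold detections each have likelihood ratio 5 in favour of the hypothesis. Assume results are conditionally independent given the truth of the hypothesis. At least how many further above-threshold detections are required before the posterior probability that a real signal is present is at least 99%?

7

Prior odds = 0.006/0.994 = 3/497.
Combined Bayes factor of the evidence already in hand = 1.6 × (1/3) = 8/15.
Odds after that evidence = (3/497) × 8/15 = 8/2485.
Target odds = 0.99/0.01 = 99.
Need 5ⁿ ≥ 99 ÷ (8/2485) = 30751.875.
5⁶ = 15625 falls short of 30751.875 but 5⁷ = 78125 reaches it, so n = 7.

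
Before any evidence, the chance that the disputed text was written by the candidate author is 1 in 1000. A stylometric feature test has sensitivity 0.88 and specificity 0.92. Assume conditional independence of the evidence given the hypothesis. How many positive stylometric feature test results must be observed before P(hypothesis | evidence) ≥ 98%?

Prior odds: 0.001 ÷ 0.999 = 1/999.
False-positive rate = 1 − 0.92 = 0.08; likelihood ratio of a positive = 0.88/0.08 = 11.
Target odds: 0.98 ÷ 0.02 = 49.
Require 11ⁿ ≥ 49 ÷ (1/999) = 48951.
11⁴ = 14641 falls short of 48951 but 11⁵ = 161051 reaches it, so n = 5.

5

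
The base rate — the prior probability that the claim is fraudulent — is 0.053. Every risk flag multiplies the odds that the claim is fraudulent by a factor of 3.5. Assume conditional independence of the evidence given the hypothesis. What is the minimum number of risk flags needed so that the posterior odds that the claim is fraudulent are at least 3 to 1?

Prior odds: 0.053 ÷ 0.947 = 53/947.
Likelihood ratio per risk flag = 3.5.
Target odds = 3.
Require 3.5ⁿ ≥ 3 ÷ (53/947) = 2841/53.
3.5³ = 42.875 falls short of 2841/53 but 3.5⁴ = 150.0625 reaches it, so n = 4.

4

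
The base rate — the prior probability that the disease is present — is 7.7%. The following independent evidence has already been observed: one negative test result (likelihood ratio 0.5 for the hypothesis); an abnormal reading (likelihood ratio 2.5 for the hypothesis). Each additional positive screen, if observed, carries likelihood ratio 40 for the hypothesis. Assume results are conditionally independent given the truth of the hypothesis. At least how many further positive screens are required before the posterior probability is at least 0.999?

Prior odds = 0.077/0.923 = 77/923.
Combined Bayes factor of the evidence already in hand = 0.5 × 2.5 = 1.25.
Odds after that evidence = (77/923) × 1.25 = 385/3692.
Target odds = 0.999/0.001 = 999.
Need 40ⁿ ≥ 999 ÷ (385/3692) = 3688308/385.
40² = 1600 falls short of 3688308/385 but 40³ = 64000 reaches it, so n = 3.

3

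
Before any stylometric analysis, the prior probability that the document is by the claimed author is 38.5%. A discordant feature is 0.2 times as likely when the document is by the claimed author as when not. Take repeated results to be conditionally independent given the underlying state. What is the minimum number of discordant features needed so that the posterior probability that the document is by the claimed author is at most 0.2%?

Prior odds: 0.385 ÷ 0.615 = 77/123.
Likelihood ratio per discordant feature = 0.2.
Target odds: 0.002 ÷ 0.998 = 1/499.
Require 0.2ⁿ ≤ 1/499 ÷ (77/123) = 123/38423.
0.2³ = 0.008 is still above 123/38423 but 0.2⁴ = 0.0016 is at or below it, so n = 4.

4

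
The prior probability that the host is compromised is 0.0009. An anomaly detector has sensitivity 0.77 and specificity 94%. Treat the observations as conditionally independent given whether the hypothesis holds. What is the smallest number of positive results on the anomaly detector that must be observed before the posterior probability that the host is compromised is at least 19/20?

Prior odds = 0.0009/0.9991 = 9/9991.
False-positive rate = 1 − 0.94 = 0.06; likelihood ratio of a positive = 0.77/0.06 = 77/6.
Target odds: 0.95 ÷ 0.05 = 19.
Need (9/9991) × (77/6)ⁿ ≥ 19, i.e. (77/6)ⁿ ≥ 189829/9.
(77/6)³ = 456533/216 falls short of 189829/9 but (77/6)⁴ = 35153041/1296 reaches it, so n = 4.

4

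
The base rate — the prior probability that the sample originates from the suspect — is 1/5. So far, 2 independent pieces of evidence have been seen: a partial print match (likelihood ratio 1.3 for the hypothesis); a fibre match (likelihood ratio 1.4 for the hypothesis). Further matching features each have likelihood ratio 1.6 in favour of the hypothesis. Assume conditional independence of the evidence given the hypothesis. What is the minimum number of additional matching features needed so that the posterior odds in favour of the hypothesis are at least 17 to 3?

6

Prior odds = 0.2/0.8 = 0.25.
Combined Bayes factor of the evidence already in hand = 1.3 × 1.4 = 1.82.
Odds after that evidence = 0.25 × 1.82 = 0.455.
Target odds = 17/3.
Need 1.6ⁿ ≥ 17/3 ÷ 0.455 = 3400/273.
1.6⁵ = 10.48576 falls short of 3400/273 but 1.6⁶ = 262144/15625 reaches it, so n = 6.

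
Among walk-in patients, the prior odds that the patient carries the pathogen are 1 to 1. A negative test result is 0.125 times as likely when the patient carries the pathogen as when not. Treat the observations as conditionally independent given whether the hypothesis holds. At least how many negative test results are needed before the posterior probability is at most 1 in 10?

2

Prior odds = 1.
Likelihood ratio per negative test result = 0.125.
Target odds: 0.1 ÷ 0.9 = 1/9.
Need 1 × 0.125ⁿ ≤ 1/9, i.e. 0.125ⁿ ≤ 1/9.
0.125¹ = 0.125 is still above 1/9 but 0.125² = 0.015625 is at or below it, so n = 2.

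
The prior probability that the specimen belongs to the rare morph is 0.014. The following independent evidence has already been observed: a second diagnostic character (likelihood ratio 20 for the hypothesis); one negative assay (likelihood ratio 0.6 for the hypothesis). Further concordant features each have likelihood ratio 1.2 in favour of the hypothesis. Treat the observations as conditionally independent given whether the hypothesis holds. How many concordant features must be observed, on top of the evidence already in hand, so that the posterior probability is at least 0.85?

20

Prior odds = 0.014/0.986 = 7/493.
Combined Bayes factor of the evidence already in hand = 20 × 0.6 = 12.
Odds after that evidence = (7/493) × 12 = 84/493.
Target odds = 0.85/0.15 = 17/3.
Need 1.2ⁿ ≥ 17/3 ÷ (84/493) = 8381/252.
1.2¹⁹ ≈31.948 falls short of 8381/252 but 1.2²⁰ ≈38.3376 reaches it, so n = 20.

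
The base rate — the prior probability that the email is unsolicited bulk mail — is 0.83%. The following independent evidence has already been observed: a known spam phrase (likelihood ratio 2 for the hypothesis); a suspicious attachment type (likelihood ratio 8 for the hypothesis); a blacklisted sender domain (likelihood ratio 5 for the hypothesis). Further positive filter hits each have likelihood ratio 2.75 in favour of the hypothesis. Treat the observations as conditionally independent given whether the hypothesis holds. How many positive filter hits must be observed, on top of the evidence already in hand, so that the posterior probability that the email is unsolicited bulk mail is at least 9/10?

3

Prior odds = 0.0083/0.9917 = 83/9917.
Combined Bayes factor of the evidence already in hand = 2 × 8 × 5 = 80.
Odds after that evidence = (83/9917) × 80 = 6640/9917.
Target odds = 0.9/0.1 = 9.
Need 2.75ⁿ ≥ 9 ÷ (6640/9917) = 89253/6640.
2.75² = 7.5625 falls short of 89253/6640 but 2.75³ = 20.796875 reaches it, so n = 3.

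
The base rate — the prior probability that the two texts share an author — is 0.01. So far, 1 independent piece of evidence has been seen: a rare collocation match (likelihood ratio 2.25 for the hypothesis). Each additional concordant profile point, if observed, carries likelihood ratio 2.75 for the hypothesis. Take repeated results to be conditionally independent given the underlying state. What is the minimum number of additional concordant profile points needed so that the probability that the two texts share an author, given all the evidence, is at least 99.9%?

Prior odds = 0.01/0.99 = 1/99.
Bayes factor of the evidence already in hand = 2.25.
Odds after that evidence = (1/99) × 2.25 = 1/44.
Target odds = 0.999/0.001 = 999.
Need 2.75ⁿ ≥ 999 ÷ (1/44) = 43956.
2.75¹⁰ ≈24735.9 falls short of 43956 but 2.75¹¹ ≈68023.6 reaches it, so n = 11.

11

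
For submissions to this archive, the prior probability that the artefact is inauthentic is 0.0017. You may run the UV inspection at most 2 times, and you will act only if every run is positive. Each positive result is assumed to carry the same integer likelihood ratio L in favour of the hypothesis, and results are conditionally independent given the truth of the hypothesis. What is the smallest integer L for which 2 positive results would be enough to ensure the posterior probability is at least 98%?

Prior odds = 0.0017/0.9983 = 17/9983.
Target odds = 0.98/0.02 = 49.
Need L² ≥ 49 ÷ (17/9983) = 489167/17.
169² = 28561 < 489167/17 ≤ 28900 = 170², so L = 170.

170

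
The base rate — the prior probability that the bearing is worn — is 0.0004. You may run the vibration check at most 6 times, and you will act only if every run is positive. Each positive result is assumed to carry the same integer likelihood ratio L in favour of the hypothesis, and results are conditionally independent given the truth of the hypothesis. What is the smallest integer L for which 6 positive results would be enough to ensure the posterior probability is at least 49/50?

8

Prior odds = 0.0004/0.9996 = 1/2499.
Target odds = 0.98/0.02 = 49.
Need L⁶ ≥ 49 ÷ (1/2499) = 122451.
7⁶ = 117649 < 122451 ≤ 262144 = 8⁶, so L = 8.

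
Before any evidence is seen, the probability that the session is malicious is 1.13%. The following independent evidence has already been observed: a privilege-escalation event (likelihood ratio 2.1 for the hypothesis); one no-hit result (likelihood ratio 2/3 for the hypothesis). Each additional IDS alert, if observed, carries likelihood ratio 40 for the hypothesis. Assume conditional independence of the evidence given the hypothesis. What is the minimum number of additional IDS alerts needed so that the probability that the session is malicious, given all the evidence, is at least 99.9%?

Prior odds = 0.0113/0.9887 = 113/9887.
Combined Bayes factor of the evidence already in hand = 2.1 × (2/3) = 1.4.
Odds after that evidence = (113/9887) × 1.4 = 791/49435.
Target odds = 0.999/0.001 = 999.
Need 40ⁿ ≥ 999 ÷ (791/49435) = 49385565/791.
40² = 1600 falls short of 49385565/791 but 40³ = 64000 reaches it, so n = 3.

3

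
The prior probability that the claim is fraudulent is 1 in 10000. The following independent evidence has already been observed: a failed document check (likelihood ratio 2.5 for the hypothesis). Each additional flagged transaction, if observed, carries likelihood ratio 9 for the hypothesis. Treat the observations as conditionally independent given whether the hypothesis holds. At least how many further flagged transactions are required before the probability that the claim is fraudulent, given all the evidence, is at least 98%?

Prior odds = 0.0001/0.9999 = 1/9999.
Bayes factor of the evidence already in hand = 2.5.
Odds after that evidence = (1/9999) × 2.5 = 5/19998.
Target odds = 0.98/0.02 = 49.
Need 9ⁿ ≥ 49 ÷ (5/19998) = 195980.4.
9⁵ = 59049 falls short of 195980.4 but 9⁶ = 531441 reaches it, so n = 6.

6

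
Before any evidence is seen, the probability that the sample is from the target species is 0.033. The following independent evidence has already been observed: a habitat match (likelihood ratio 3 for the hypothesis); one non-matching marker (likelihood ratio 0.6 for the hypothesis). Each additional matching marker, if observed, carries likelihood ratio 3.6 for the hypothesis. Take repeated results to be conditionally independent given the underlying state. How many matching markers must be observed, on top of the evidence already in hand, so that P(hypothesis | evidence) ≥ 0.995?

Prior odds = 0.033/0.967 = 33/967.
Combined Bayes factor of the evidence already in hand = 3 × 0.6 = 1.8.
Odds after that evidence = (33/967) × 1.8 = 297/4835.
Target odds = 0.995/0.005 = 199.
Need 3.6ⁿ ≥ 199 ÷ (297/4835) = 962165/297.
3.6⁶ = 34012224/15625 falls short of 962165/297 but 3.6⁷ = 612220032/78125 reaches it, so n = 7.

7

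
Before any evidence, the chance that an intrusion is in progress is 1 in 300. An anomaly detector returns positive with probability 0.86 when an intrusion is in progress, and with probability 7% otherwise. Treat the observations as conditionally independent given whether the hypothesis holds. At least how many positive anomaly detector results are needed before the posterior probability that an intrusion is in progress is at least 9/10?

4

Prior odds: (1/300) ÷ (299/300) = 1/299.
Likelihood ratio of a positive result = 0.86/0.07 = 86/7.
Target odds: 0.9 ÷ 0.1 = 9.
Require (86/7)ⁿ ≥ 9 ÷ (1/299) = 2691.
(86/7)³ = 636056/343 falls short of 2691 but (86/7)⁴ = 54700816/2401 reaches it, so n = 4.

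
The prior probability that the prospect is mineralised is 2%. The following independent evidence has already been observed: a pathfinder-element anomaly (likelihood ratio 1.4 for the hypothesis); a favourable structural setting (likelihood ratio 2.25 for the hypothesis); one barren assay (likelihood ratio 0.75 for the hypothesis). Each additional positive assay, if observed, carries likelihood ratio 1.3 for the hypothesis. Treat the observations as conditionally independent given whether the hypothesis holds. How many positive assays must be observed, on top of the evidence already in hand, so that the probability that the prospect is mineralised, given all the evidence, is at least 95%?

Prior odds = 0.02/0.98 = 1/49.
Combined Bayes factor of the evidence already in hand = 1.4 × 2.25 × 0.75 = 2.3625.
Odds after that evidence = (1/49) × 2.3625 = 27/560.
Target odds = 0.95/0.05 = 19.
Need 1.3ⁿ ≥ 19 ÷ (27/560) = 10640/27.
1.3²² ≈321.184 falls short of 10640/27 but 1.3²³ ≈417.539 reaches it, so n = 23.

23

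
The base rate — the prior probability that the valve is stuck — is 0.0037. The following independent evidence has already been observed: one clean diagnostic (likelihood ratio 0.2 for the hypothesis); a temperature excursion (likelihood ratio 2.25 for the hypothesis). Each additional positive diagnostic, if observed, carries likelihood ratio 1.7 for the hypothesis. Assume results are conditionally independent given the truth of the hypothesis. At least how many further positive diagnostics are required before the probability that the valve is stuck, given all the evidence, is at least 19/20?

Prior odds = 0.0037/0.9963 = 37/9963.
Combined Bayes factor of the evidence already in hand = 0.2 × 2.25 = 0.45.
Odds after that evidence = (37/9963) × 0.45 = 37/22140.
Target odds = 0.95/0.05 = 19.
Need 1.7ⁿ ≥ 19 ÷ (37/22140) = 420660/37.
1.7¹⁷ ≈8272.4 falls short of 420660/37 but 1.7¹⁸ ≈14063.1 reaches it, so n = 18.

18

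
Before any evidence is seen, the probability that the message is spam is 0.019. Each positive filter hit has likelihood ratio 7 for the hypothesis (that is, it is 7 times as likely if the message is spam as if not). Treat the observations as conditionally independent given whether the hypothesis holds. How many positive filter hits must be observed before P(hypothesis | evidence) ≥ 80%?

3

Prior odds = 0.019/0.981 = 19/981.
Likelihood ratio per positive filter hit = 7.
Target odds: 0.8 ÷ 0.2 = 4.
Require 7ⁿ ≥ 4 ÷ (19/981) = 3924/19.
7² = 49 falls short of 3924/19 but 7³ = 343 reaches it, so n = 3.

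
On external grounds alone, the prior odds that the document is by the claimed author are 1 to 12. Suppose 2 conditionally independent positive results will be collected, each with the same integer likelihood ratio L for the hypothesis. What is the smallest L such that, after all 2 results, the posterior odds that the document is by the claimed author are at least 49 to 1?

Prior odds = 1/12.
Target odds = 49.
Need L² ≥ 49 ÷ (1/12) = 588.
24² = 576 < 588 ≤ 625 = 25², so L = 25.

25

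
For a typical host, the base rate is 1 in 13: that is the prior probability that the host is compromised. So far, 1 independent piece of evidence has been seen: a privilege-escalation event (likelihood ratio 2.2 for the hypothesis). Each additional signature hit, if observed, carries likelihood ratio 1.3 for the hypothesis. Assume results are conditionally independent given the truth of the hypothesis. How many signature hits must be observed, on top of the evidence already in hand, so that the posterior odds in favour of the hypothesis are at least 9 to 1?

Prior odds = (1/13)/(12/13) = 1/12.
Bayes factor of the evidence already in hand = 2.2.
Odds after that evidence = (1/12) × 2.2 = 11/60.
Target odds = 9.
Need 1.3ⁿ ≥ 9 ÷ (11/60) = 540/11.
1.3¹⁴ ≈39.3738 falls short of 540/11 but 1.3¹⁵ ≈51.1859 reaches it, so n = 15.

15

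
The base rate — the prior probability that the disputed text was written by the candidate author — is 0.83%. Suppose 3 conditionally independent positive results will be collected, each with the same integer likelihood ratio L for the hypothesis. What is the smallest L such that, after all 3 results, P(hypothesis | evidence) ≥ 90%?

11

Prior odds = 0.0083/0.9917 = 83/9917.
Target odds = 0.9/0.1 = 9.
Need L³ ≥ 9 ÷ (83/9917) = 89253/83.
10³ = 1000 < 89253/83 ≤ 1331 = 11³, so L = 11.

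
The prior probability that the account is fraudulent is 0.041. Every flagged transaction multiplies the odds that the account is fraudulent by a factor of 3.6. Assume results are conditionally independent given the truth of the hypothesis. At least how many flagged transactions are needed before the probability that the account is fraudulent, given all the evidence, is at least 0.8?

4

Prior odds = 0.041/0.959 = 41/959.
Likelihood ratio per flagged transaction = 3.6.
Target posterior odds = 0.8/0.2 = 4.
Require 3.6ⁿ ≥ 4 ÷ (41/959) = 3836/41.
3.6³ = 46.656 falls short of 3836/41 but 3.6⁴ = 167.9616 reaches it, so n = 4.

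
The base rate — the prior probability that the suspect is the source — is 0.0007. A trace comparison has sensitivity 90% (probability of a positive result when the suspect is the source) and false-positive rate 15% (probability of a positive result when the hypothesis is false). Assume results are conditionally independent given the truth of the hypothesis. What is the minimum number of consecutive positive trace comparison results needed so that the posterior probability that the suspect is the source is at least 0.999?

Prior odds = 0.0007/0.9993 = 7/9993.
Likelihood ratio of a positive result = 0.9/0.15 = 6.
Target odds: 0.999 ÷ 0.001 = 999.
Need (7/9993) × 6ⁿ ≥ 999, i.e. 6ⁿ ≥ 9983007/7.
6⁷ = 279936 falls short of 9983007/7 but 6⁸ = 1679616 reaches it, so n = 8.

8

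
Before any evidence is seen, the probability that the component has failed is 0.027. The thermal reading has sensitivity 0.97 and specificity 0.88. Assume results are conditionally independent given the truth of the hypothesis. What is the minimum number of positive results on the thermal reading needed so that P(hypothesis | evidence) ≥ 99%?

4

Prior odds: 0.027 ÷ 0.973 = 27/973.
False-positive rate = 1 − 0.88 = 0.12; likelihood ratio of a positive = 0.97/0.12 = 97/12.
Target posterior odds = 0.99/0.01 = 99.
Need (27/973) × (97/12)ⁿ ≥ 99, i.e. (97/12)ⁿ ≥ 10703/3.
(97/12)³ = 912673/1728 falls short of 10703/3 but (97/12)⁴ = 88529281/20736 reaches it, so n = 4.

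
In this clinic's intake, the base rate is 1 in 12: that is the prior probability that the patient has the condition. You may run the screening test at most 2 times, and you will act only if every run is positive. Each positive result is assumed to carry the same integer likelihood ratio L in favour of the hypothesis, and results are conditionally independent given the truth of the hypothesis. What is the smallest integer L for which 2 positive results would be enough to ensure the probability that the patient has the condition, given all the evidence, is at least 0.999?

105

Prior odds = (1/12)/(11/12) = 1/11.
Target odds = 0.999/0.001 = 999.
Need L² ≥ 999 ÷ (1/11) = 10989.
104² = 10816 < 10989 ≤ 11025 = 105², so L = 105.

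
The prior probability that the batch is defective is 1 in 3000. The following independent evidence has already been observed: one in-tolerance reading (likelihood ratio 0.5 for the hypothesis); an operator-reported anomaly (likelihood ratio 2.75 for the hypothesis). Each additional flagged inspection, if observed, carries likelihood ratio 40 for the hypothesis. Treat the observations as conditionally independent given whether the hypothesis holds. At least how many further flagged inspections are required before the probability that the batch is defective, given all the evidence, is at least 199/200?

4

Prior odds = (1/3000)/(2999/3000) = 1/2999.
Combined Bayes factor of the evidence already in hand = 0.5 × 2.75 = 1.375.
Odds after that evidence = (1/2999) × 1.375 = 11/23992.
Target odds = 0.995/0.005 = 199.
Need 40ⁿ ≥ 199 ÷ (11/23992) = 4774408/11.
40³ = 64000 falls short of 4774408/11 but 40⁴ = 2560000 reaches it, so n = 4.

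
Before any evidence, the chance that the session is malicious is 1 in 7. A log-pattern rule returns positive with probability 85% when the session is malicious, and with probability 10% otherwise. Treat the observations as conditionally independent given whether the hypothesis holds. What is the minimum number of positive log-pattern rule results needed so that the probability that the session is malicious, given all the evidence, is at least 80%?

Prior odds: (1/7) ÷ (6/7) = 1/6.
Likelihood ratio of a positive result = 0.85/0.1 = 8.5.
Target posterior odds = 0.8/0.2 = 4.
Need (1/6) × 8.5ⁿ ≥ 4, i.e. 8.5ⁿ ≥ 24.
8.5¹ = 8.5 falls short of 24 but 8.5² = 72.25 reaches it, so n = 2.

2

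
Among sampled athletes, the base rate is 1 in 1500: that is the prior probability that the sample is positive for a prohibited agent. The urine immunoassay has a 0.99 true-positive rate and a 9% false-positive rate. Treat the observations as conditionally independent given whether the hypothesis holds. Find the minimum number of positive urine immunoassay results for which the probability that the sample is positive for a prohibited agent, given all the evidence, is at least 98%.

Prior odds: (1/1500) ÷ (1499/1500) = 1/1499.
Likelihood ratio of a positive result = 0.99/0.09 = 11.
Target posterior odds = 0.98/0.02 = 49.
Need (1/1499) × 11ⁿ ≥ 49, i.e. 11ⁿ ≥ 73451.
11⁴ = 14641 falls short of 73451 but 11⁵ = 161051 reaches it, so n = 5.

5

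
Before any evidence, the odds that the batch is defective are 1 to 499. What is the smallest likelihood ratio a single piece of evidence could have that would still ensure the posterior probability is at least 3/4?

Prior odds = 1/499.
Target odds = 0.75/0.25 = 3.
Required Bayes factor = 3 ÷ (1/499) = 1497.

1497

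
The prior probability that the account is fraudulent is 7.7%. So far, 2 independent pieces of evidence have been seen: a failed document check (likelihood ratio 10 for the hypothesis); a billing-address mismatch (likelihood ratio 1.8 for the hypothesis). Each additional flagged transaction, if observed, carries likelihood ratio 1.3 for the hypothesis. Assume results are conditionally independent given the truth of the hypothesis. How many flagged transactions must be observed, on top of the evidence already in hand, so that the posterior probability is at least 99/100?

Prior odds = 0.077/0.923 = 77/923.
Combined Bayes factor of the evidence already in hand = 10 × 1.8 = 18.
Odds after that evidence = (77/923) × 18 = 1386/923.
Target odds = 0.99/0.01 = 99.
Need 1.3ⁿ ≥ 99 ÷ (1386/923) = 923/14.
1.3¹⁵ ≈51.1859 falls short of 923/14 but 1.3¹⁶ ≈66.5417 reaches it, so n = 16.

16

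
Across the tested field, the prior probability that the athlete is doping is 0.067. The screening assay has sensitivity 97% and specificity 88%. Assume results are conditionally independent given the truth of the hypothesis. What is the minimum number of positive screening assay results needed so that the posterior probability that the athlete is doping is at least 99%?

4

Prior odds: 0.067 ÷ 0.933 = 67/933.
False-positive rate = 1 − 0.88 = 0.12; likelihood ratio of a positive = 0.97/0.12 = 97/12.
Target odds: 0.99 ÷ 0.01 = 99.
Require (97/12)ⁿ ≥ 99 ÷ (67/933) = 92367/67.
(97/12)³ = 912673/1728 falls short of 92367/67 but (97/12)⁴ = 88529281/20736 reaches it, so n = 4.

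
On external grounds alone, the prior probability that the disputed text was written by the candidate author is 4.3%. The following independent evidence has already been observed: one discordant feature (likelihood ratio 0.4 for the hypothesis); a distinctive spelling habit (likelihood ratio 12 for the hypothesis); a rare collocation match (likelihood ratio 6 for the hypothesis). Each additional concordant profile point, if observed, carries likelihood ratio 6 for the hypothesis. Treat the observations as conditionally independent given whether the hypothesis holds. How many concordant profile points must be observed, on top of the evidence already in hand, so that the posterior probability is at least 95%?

Prior odds = 0.043/0.957 = 43/957.
Combined Bayes factor of the evidence already in hand = 0.4 × 12 × 6 = 28.8.
Odds after that evidence = (43/957) × 28.8 = 2064/1595.
Target odds = 0.95/0.05 = 19.
Need 6ⁿ ≥ 19 ÷ (2064/1595) = 30305/2064.
6¹ = 6 falls short of 30305/2064 but 6² = 36 reaches it, so n = 2.

2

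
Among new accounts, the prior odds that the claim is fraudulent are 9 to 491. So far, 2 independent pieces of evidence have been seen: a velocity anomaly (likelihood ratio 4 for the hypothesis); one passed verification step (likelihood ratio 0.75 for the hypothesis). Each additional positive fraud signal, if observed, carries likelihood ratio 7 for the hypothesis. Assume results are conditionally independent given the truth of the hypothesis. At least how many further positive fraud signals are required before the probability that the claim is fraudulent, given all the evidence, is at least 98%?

Prior odds = 9/491.
Combined Bayes factor of the evidence already in hand = 4 × 0.75 = 3.
Odds after that evidence = (9/491) × 3 = 27/491.
Target odds = 0.98/0.02 = 49.
Need 7ⁿ ≥ 49 ÷ (27/491) = 24059/27.
7³ = 343 falls short of 24059/27 but 7⁴ = 2401 reaches it, so n = 4.

4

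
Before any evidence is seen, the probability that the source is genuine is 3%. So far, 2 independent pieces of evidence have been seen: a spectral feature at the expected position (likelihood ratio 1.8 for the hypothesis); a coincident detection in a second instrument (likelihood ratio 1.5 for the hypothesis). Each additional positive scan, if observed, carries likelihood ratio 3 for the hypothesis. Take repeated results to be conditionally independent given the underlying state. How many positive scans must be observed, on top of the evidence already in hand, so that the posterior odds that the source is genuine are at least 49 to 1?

Prior odds = 0.03/0.97 = 3/97.
Combined Bayes factor of the evidence already in hand = 1.8 × 1.5 = 2.7.
Odds after that evidence = (3/97) × 2.7 = 81/970.
Target odds = 49.
Need 3ⁿ ≥ 49 ÷ (81/970) = 47530/81.
3⁵ = 243 falls short of 47530/81 but 3⁶ = 729 reaches it, so n = 6.

6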